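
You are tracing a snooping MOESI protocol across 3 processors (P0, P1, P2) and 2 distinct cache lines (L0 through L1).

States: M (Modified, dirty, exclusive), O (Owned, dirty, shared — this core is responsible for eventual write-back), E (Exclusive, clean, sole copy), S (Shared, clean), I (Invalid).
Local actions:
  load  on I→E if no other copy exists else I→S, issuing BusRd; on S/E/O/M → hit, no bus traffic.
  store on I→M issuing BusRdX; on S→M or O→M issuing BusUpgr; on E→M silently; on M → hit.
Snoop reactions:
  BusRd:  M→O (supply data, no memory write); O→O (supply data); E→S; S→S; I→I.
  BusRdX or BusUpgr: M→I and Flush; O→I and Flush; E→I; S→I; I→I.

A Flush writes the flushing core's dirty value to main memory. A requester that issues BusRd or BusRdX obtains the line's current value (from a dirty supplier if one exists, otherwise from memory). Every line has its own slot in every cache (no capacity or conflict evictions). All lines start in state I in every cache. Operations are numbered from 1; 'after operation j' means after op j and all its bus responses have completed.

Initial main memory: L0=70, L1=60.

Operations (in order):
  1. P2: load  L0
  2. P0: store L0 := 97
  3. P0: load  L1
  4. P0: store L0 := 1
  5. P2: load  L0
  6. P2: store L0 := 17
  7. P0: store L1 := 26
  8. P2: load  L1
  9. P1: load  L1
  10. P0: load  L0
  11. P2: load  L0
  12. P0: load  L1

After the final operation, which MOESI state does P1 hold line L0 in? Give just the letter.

step 1: P2: load  L0  ⟶  IIE  (L0)  txn=BusRd  M[L0]=70
step 2: P0: store L0 := 97  ⟶  MII  (L0)  txn=BusRdX  M[L0]=70
step 3: P0: load  L1  ⟶  EII  (L1)  txn=BusRd  M[L1]=60
step 4: P0: store L0 := 1  ⟶  MII  (L0)  txn=∅  M[L0]=70
step 5: P2: load  L0  ⟶  OIS  (L0)  txn=BusRd  M[L0]=70
step 6: P2: store L0 := 17  ⟶  IIM  (L0)  txn=BusUpgr+Flush  M[L0]=1
step 7: P0: store L1 := 26  ⟶  MII  (L1)  txn=∅  M[L1]=60
step 8: P2: load  L1  ⟶  OIS  (L1)  txn=BusRd  M[L1]=60
step 9: P1: load  L1  ⟶  OSS  (L1)  txn=BusRd  M[L1]=60
step 10: P0: load  L0  ⟶  SIO  (L0)  txn=BusRd  M[L0]=1
step 11: P2: load  L0  ⟶  SIO  (L0)  txn=∅  M[L0]=1
step 12: P0: load  L1  ⟶  OSS  (L1)  txn=∅  M[L1]=60

state = I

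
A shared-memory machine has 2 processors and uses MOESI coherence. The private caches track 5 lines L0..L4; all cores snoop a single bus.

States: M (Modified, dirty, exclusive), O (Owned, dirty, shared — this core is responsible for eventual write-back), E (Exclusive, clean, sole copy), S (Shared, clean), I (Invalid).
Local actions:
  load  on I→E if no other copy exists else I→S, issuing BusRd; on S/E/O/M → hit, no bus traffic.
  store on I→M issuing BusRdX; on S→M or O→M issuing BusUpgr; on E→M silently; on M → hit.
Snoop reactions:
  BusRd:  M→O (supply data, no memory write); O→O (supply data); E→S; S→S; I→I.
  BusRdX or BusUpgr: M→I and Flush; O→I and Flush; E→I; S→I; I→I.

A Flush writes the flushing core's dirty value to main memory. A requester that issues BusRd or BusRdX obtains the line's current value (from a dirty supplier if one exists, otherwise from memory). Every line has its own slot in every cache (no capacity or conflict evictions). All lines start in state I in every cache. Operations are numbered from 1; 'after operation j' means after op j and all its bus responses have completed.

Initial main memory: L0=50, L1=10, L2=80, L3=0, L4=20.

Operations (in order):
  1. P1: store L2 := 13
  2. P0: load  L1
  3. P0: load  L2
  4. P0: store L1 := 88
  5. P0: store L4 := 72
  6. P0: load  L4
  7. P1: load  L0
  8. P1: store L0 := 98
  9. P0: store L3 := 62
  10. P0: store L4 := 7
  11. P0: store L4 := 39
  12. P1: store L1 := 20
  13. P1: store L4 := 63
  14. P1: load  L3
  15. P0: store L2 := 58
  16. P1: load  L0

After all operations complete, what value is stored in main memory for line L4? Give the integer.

[1] P1: store L2 := 13 | P0:I, P1:M(13) | bus: BusRdX
[2] P0: load  L1 | P0:E(10), P1:I | bus: BusRd
[3] P0: load  L2 | P0:S(13), P1:O(13) | bus: BusRd
[4] P0: store L1 := 88 | P0:M(88), P1:I | bus: none
[5] P0: store L4 := 72 | P0:M(72), P1:I | bus: BusRdX
[6] P0: load  L4 | P0:M(72), P1:I | bus: none
[7] P1: load  L0 | P0:I, P1:E(50) | bus: BusRd
[8] P1: store L0 := 98 | P0:I, P1:M(98) | bus: none
[9] P0: store L3 := 62 | P0:M(62), P1:I | bus: BusRdX
[10] P0: store L4 := 7 | P0:M(7), P1:I | bus: none
[11] P0: store L4 := 39 | P0:M(39), P1:I | bus: none
[12] P1: store L1 := 20 | P0:I, P1:M(20) | bus: BusRdX,Flush
[13] P1: store L4 := 63 | P0:I, P1:M(63) | bus: BusRdX,Flush
[14] P1: load  L3 | P0:O(62), P1:S(62) | bus: BusRd
[15] P0: store L2 := 58 | P0:M(58), P1:I | bus: BusUpgr,Flush
[16] P1: load  L0 | P0:I, P1:M(98) | bus: none

memory[L4] = 39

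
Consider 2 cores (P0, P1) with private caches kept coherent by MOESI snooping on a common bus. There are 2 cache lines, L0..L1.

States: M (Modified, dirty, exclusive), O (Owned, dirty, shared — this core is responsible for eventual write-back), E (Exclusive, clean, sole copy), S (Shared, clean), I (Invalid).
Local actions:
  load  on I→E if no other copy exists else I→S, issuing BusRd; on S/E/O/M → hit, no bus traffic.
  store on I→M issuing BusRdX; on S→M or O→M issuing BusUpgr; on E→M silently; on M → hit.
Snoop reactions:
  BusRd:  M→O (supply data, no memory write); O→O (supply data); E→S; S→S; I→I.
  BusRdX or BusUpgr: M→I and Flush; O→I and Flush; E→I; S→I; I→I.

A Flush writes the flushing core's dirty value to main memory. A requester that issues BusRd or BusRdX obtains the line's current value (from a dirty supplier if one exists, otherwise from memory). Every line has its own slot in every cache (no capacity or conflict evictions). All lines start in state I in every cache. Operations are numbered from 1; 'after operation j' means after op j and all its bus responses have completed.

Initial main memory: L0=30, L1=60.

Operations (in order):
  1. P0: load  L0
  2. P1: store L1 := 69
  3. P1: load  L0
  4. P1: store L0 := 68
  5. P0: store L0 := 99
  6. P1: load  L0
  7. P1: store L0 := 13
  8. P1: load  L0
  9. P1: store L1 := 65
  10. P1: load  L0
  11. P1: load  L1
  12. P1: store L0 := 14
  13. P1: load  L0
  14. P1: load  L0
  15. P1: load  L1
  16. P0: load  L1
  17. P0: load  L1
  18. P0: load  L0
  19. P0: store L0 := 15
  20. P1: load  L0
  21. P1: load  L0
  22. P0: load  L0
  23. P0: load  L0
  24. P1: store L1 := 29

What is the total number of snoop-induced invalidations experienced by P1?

1. P0: load  L0  bus=[BusRd]  L0: P0=E P1=I  mem[L0]=30
2. P1: store L1 := 69  bus=[BusRdX]  L1: P0=I P1=M  mem[L1]=60
3. P1: load  L0  bus=[BusRd]  L0: P0=S P1=S  mem[L0]=30
4. P1: store L0 := 68  bus=[BusUpgr]  L0: P0=I P1=M  mem[L0]=30
5. P0: store L0 := 99  bus=[BusRdX,Flush]  L0: P0=M P1=I  mem[L0]=68
6. P1: load  L0  bus=[BusRd]  L0: P0=O P1=S  mem[L0]=68
7. P1: store L0 := 13  bus=[BusUpgr,Flush]  L0: P0=I P1=M  mem[L0]=99
8. P1: load  L0  bus=[-]  L0: P0=I P1=M  mem[L0]=99
9. P1: store L1 := 65  bus=[-]  L1: P0=I P1=M  mem[L1]=60
10. P1: load  L0  bus=[-]  L0: P0=I P1=M  mem[L0]=99
11. P1: load  L1  bus=[-]  L1: P0=I P1=M  mem[L1]=60
12. P1: store L0 := 14  bus=[-]  L0: P0=I P1=M  mem[L0]=99
13. P1: load  L0  bus=[-]  L0: P0=I P1=M  mem[L0]=99
14. P1: load  L0  bus=[-]  L0: P0=I P1=M  mem[L0]=99
15. P1: load  L1  bus=[-]  L1: P0=I P1=M  mem[L1]=60
16. P0: load  L1  bus=[BusRd]  L1: P0=S P1=O  mem[L1]=60
17. P0: load  L1  bus=[-]  L1: P0=S P1=O  mem[L1]=60
18. P0: load  L0  bus=[BusRd]  L0: P0=S P1=O  mem[L0]=99
19. P0: store L0 := 15  bus=[BusUpgr,Flush]  L0: P0=M P1=I  mem[L0]=14
20. P1: load  L0  bus=[BusRd]  L0: P0=O P1=S  mem[L0]=14
21. P1: load  L0  bus=[-]  L0: P0=O P1=S  mem[L0]=14
22. P0: load  L0  bus=[-]  L0: P0=O P1=S  mem[L0]=14
23. P0: load  L0  bus=[-]  L0: P0=O P1=S  mem[L0]=14
24. P1: store L1 := 29  bus=[BusUpgr]  L1: P0=I P1=M  mem[L1]=60

invalidations = 2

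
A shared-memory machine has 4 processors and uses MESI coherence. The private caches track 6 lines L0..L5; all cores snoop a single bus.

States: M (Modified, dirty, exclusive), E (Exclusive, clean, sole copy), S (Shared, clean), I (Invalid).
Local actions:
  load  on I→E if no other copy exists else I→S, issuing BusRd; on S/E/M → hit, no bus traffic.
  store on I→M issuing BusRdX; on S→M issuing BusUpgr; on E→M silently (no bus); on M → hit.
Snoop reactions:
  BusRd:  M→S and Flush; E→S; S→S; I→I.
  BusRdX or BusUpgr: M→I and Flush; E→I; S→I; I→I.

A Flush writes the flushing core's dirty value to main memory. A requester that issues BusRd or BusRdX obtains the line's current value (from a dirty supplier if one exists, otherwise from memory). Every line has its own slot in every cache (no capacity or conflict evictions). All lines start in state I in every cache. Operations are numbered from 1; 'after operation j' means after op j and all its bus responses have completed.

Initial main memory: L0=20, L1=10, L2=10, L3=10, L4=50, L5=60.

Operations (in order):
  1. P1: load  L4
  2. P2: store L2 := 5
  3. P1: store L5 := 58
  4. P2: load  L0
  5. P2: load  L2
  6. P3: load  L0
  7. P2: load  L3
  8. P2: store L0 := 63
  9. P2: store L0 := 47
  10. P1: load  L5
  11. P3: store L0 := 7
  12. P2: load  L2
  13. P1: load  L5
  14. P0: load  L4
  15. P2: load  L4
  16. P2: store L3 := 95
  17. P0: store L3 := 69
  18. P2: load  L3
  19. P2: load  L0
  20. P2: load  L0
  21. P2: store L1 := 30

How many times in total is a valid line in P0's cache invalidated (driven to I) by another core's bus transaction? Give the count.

step 1: P1: load  L4  ⟶  IEII  (L4)  txn=BusRd  M[L4]=50
step 2: P2: store L2 := 5  ⟶  IIMI  (L2)  txn=BusRdX  M[L2]=10
step 3: P1: store L5 := 58  ⟶  IMII  (L5)  txn=BusRdX  M[L5]=60
step 4: P2: load  L0  ⟶  IIEI  (L0)  txn=BusRd  M[L0]=20
step 5: P2: load  L2  ⟶  IIMI  (L2)  txn=∅  M[L2]=10
step 6: P3: load  L0  ⟶  IISS  (L0)  txn=BusRd  M[L0]=20
step 7: P2: load  L3  ⟶  IIEI  (L3)  txn=BusRd  M[L3]=10
step 8: P2: store L0 := 63  ⟶  IIMI  (L0)  txn=BusUpgr  M[L0]=20
step 9: P2: store L0 := 47  ⟶  IIMI  (L0)  txn=∅  M[L0]=20
step 10: P1: load  L5  ⟶  IMII  (L5)  txn=∅  M[L5]=60
step 11: P3: store L0 := 7  ⟶  IIIM  (L0)  txn=BusRdX+Flush  M[L0]=47
step 12: P2: load  L2  ⟶  IIMI  (L2)  txn=∅  M[L2]=10
step 13: P1: load  L5  ⟶  IMII  (L5)  txn=∅  M[L5]=60
step 14: P0: load  L4  ⟶  SSII  (L4)  txn=BusRd  M[L4]=50
step 15: P2: load  L4  ⟶  SSSI  (L4)  txn=BusRd  M[L4]=50
step 16: P2: store L3 := 95  ⟶  IIMI  (L3)  txn=∅  M[L3]=10
step 17: P0: store L3 := 69  ⟶  MIII  (L3)  txn=BusRdX+Flush  M[L3]=95
step 18: P2: load  L3  ⟶  SISI  (L3)  txn=BusRd+Flush  M[L3]=69
step 19: P2: load  L0  ⟶  IISS  (L0)  txn=BusRd+Flush  M[L0]=7
step 20: P2: load  L0  ⟶  IISS  (L0)  txn=∅  M[L0]=7
step 21: P2: store L1 := 30  ⟶  IIMI  (L1)  txn=BusRdX  M[L1]=10

invalidations = 0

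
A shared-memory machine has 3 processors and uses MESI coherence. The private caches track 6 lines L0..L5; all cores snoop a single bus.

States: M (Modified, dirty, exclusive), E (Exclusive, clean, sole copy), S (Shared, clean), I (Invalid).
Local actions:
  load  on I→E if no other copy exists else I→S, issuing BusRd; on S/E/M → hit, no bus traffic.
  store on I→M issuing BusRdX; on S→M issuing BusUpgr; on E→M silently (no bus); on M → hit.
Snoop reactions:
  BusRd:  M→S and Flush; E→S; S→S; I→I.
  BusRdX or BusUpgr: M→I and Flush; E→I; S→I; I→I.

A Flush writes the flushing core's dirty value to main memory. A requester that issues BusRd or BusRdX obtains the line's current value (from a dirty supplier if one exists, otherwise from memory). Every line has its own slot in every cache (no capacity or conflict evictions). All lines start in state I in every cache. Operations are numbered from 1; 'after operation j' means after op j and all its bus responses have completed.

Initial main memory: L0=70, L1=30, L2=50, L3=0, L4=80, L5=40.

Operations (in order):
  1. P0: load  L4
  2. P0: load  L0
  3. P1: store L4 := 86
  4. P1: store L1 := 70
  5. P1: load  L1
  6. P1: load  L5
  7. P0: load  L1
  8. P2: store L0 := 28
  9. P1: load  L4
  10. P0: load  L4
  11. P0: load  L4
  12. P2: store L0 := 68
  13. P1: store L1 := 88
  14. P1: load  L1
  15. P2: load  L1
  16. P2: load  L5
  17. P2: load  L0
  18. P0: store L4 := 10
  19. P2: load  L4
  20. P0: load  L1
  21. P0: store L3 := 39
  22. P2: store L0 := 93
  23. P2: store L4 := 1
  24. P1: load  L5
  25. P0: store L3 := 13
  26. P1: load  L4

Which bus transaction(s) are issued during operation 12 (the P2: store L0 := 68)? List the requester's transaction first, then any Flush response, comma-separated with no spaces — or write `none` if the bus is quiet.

bus = none

step 1: P0: load  L4  ⟶  EII  (L4)  txn=BusRd  M[L4]=80
step 2: P0: load  L0  ⟶  EII  (L0)  txn=BusRd  M[L0]=70
step 3: P1: store L4 := 86  ⟶  IMI  (L4)  txn=BusRdX  M[L4]=80
step 4: P1: store L1 := 70  ⟶  IMI  (L1)  txn=BusRdX  M[L1]=30
step 5: P1: load  L1  ⟶  IMI  (L1)  txn=∅  M[L1]=30
step 6: P1: load  L5  ⟶  IEI  (L5)  txn=BusRd  M[L5]=40
step 7: P0: load  L1  ⟶  SSI  (L1)  txn=BusRd+Flush  M[L1]=70
step 8: P2: store L0 := 28  ⟶  IIM  (L0)  txn=BusRdX  M[L0]=70
step 9: P1: load  L4  ⟶  IMI  (L4)  txn=∅  M[L4]=80
step 10: P0: load  L4  ⟶  SSI  (L4)  txn=BusRd+Flush  M[L4]=86
step 11: P0: load  L4  ⟶  SSI  (L4)  txn=∅  M[L4]=86
step 12: P2: store L0 := 68  ⟶  IIM  (L0)  txn=∅  M[L0]=70
step 13: P1: store L1 := 88  ⟶  IMI  (L1)  txn=BusUpgr  M[L1]=70
step 14: P1: load  L1  ⟶  IMI  (L1)  txn=∅  M[L1]=70
step 15: P2: load  L1  ⟶  ISS  (L1)  txn=BusRd+Flush  M[L1]=88
step 16: P2: load  L5  ⟶  ISS  (L5)  txn=BusRd  M[L5]=40
step 17: P2: load  L0  ⟶  IIM  (L0)  txn=∅  M[L0]=70
step 18: P0: store L4 := 10  ⟶  MII  (L4)  txn=BusUpgr  M[L4]=86
step 19: P2: load  L4  ⟶  SIS  (L4)  txn=BusRd+Flush  M[L4]=10
step 20: P0: load  L1  ⟶  SSS  (L1)  txn=BusRd  M[L1]=88
step 21: P0: store L3 := 39  ⟶  MII  (L3)  txn=BusRdX  M[L3]=0
step 22: P2: store L0 := 93  ⟶  IIM  (L0)  txn=∅  M[L0]=70
step 23: P2: store L4 := 1  ⟶  IIM  (L4)  txn=BusUpgr  M[L4]=10
step 24: P1: load  L5  ⟶  ISS  (L5)  txn=∅  M[L5]=40
step 25: P0: store L3 := 13  ⟶  MII  (L3)  txn=∅  M[L3]=0
step 26: P1: load  L4  ⟶  ISS  (L4)  txn=BusRd+Flush  M[L4]=1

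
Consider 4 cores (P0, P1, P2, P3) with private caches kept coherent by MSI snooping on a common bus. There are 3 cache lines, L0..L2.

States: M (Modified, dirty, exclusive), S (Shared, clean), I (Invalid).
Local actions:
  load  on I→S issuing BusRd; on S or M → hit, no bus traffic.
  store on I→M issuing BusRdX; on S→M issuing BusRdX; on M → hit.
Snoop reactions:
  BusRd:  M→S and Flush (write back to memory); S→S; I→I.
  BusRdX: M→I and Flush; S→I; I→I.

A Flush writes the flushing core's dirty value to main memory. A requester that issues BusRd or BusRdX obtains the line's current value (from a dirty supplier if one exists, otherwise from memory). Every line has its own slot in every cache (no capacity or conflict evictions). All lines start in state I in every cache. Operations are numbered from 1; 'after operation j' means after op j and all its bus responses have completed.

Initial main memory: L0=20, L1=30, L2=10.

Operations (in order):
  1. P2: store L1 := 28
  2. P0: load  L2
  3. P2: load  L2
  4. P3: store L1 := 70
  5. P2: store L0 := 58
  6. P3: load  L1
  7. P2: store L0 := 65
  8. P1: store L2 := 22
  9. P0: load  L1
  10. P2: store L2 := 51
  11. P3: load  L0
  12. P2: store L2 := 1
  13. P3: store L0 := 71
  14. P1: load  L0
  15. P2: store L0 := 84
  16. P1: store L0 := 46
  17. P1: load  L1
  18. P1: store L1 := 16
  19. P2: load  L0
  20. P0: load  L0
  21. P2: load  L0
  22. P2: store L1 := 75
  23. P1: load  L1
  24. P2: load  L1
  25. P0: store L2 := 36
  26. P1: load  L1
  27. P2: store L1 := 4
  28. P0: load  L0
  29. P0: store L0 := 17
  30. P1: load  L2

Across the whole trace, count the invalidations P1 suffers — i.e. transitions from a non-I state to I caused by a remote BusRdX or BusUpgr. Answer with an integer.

  op1 P2: store L1 := 28 → I/I/M/I on L1; bus BusRdX; mem=30
  op2 P0: load  L2 → S/I/I/I on L2; bus BusRd; mem=10
  op3 P2: load  L2 → S/I/S/I on L2; bus BusRd; mem=10
  op4 P3: store L1 := 70 → I/I/I/M on L1; bus BusRdX Flush; mem=28
  op5 P2: store L0 := 58 → I/I/M/I on L0; bus BusRdX; mem=20
  op6 P3: load  L1 → I/I/I/M on L1; bus (none); mem=28
  op7 P2: store L0 := 65 → I/I/M/I on L0; bus (none); mem=20
  op8 P1: store L2 := 22 → I/M/I/I on L2; bus BusRdX; mem=10
  op9 P0: load  L1 → S/I/I/S on L1; bus BusRd Flush; mem=70
  op10 P2: store L2 := 51 → I/I/M/I on L2; bus BusRdX Flush; mem=22
  op11 P3: load  L0 → I/I/S/S on L0; bus BusRd Flush; mem=65
  op12 P2: store L2 := 1 → I/I/M/I on L2; bus (none); mem=22
  op13 P3: store L0 := 71 → I/I/I/M on L0; bus BusRdX; mem=65
  op14 P1: load  L0 → I/S/I/S on L0; bus BusRd Flush; mem=71
  op15 P2: store L0 := 84 → I/I/M/I on L0; bus BusRdX; mem=71
  op16 P1: store L0 := 46 → I/M/I/I on L0; bus BusRdX Flush; mem=84
  op17 P1: load  L1 → S/S/I/S on L1; bus BusRd; mem=70
  op18 P1: store L1 := 16 → I/M/I/I on L1; bus BusRdX; mem=70
  op19 P2: load  L0 → I/S/S/I on L0; bus BusRd Flush; mem=46
  op20 P0: load  L0 → S/S/S/I on L0; bus BusRd; mem=46
  op21 P2: load  L0 → S/S/S/I on L0; bus (none); mem=46
  op22 P2: store L1 := 75 → I/I/M/I on L1; bus BusRdX Flush; mem=16
  op23 P1: load  L1 → I/S/S/I on L1; bus BusRd Flush; mem=75
  op24 P2: load  L1 → I/S/S/I on L1; bus (none); mem=75
  op25 P0: store L2 := 36 → M/I/I/I on L2; bus BusRdX Flush; mem=1
  op26 P1: load  L1 → I/S/S/I on L1; bus (none); mem=75
  op27 P2: store L1 := 4 → I/I/M/I on L1; bus BusRdX; mem=75
  op28 P0: load  L0 → S/S/S/I on L0; bus (none); mem=46
  op29 P0: store L0 := 17 → M/I/I/I on L0; bus BusRdX; mem=46
  op30 P1: load  L2 → S/S/I/I on L2; bus BusRd Flush; mem=36

invalidations = 5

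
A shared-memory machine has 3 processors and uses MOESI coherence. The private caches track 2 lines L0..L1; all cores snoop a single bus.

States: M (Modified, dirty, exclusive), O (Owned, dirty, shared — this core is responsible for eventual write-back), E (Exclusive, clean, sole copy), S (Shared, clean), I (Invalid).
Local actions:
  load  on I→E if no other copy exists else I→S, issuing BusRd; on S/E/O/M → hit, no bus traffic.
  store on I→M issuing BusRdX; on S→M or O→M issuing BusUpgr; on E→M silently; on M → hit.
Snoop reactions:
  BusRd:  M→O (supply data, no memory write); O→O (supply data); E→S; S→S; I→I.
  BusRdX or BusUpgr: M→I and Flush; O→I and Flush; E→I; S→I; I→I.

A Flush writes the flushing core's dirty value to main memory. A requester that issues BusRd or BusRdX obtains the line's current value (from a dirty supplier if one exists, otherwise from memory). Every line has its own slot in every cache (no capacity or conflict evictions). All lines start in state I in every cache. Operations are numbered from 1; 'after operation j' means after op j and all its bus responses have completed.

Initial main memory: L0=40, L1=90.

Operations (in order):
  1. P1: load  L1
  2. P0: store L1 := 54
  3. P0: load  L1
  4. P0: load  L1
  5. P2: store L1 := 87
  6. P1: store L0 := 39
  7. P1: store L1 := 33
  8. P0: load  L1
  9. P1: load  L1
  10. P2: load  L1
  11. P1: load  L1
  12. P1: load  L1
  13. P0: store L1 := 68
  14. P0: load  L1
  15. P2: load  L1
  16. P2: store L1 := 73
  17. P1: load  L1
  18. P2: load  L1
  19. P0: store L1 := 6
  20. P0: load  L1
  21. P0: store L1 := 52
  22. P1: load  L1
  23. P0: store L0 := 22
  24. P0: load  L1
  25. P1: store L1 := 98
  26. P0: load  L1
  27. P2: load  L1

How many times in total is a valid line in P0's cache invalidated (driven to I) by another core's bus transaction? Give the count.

invalidations = 3

[1] P1: load  L1 | P0:I, P1:E(90), P2:I | bus: BusRd
[2] P0: store L1 := 54 | P0:M(54), P1:I, P2:I | bus: BusRdX
[3] P0: load  L1 | P0:M(54), P1:I, P2:I | bus: none
[4] P0: load  L1 | P0:M(54), P1:I, P2:I | bus: none
[5] P2: store L1 := 87 | P0:I, P1:I, P2:M(87) | bus: BusRdX,Flush
[6] P1: store L0 := 39 | P0:I, P1:M(39), P2:I | bus: BusRdX
[7] P1: store L1 := 33 | P0:I, P1:M(33), P2:I | bus: BusRdX,Flush
[8] P0: load  L1 | P0:S(33), P1:O(33), P2:I | bus: BusRd
[9] P1: load  L1 | P0:S(33), P1:O(33), P2:I | bus: none
[10] P2: load  L1 | P0:S(33), P1:O(33), P2:S(33) | bus: BusRd
[11] P1: load  L1 | P0:S(33), P1:O(33), P2:S(33) | bus: none
[12] P1: load  L1 | P0:S(33), P1:O(33), P2:S(33) | bus: none
[13] P0: store L1 := 68 | P0:M(68), P1:I, P2:I | bus: BusUpgr,Flush
[14] P0: load  L1 | P0:M(68), P1:I, P2:I | bus: none
[15] P2: load  L1 | P0:O(68), P1:I, P2:S(68) | bus: BusRd
[16] P2: store L1 := 73 | P0:I, P1:I, P2:M(73) | bus: BusUpgr,Flush
[17] P1: load  L1 | P0:I, P1:S(73), P2:O(73) | bus: BusRd
[18] P2: load  L1 | P0:I, P1:S(73), P2:O(73) | bus: none
[19] P0: store L1 := 6 | P0:M(6), P1:I, P2:I | bus: BusRdX,Flush
[20] P0: load  L1 | P0:M(6), P1:I, P2:I | bus: none
[21] P0: store L1 := 52 | P0:M(52), P1:I, P2:I | bus: none
[22] P1: load  L1 | P0:O(52), P1:S(52), P2:I | bus: BusRd
[23] P0: store L0 := 22 | P0:M(22), P1:I, P2:I | bus: BusRdX,Flush
[24] P0: load  L1 | P0:O(52), P1:S(52), P2:I | bus: none
[25] P1: store L1 := 98 | P0:I, P1:M(98), P2:I | bus: BusUpgr,Flush
[26] P0: load  L1 | P0:S(98), P1:O(98), P2:I | bus: BusRd
[27] P2: load  L1 | P0:S(98), P1:O(98), P2:S(98) | bus: BusRd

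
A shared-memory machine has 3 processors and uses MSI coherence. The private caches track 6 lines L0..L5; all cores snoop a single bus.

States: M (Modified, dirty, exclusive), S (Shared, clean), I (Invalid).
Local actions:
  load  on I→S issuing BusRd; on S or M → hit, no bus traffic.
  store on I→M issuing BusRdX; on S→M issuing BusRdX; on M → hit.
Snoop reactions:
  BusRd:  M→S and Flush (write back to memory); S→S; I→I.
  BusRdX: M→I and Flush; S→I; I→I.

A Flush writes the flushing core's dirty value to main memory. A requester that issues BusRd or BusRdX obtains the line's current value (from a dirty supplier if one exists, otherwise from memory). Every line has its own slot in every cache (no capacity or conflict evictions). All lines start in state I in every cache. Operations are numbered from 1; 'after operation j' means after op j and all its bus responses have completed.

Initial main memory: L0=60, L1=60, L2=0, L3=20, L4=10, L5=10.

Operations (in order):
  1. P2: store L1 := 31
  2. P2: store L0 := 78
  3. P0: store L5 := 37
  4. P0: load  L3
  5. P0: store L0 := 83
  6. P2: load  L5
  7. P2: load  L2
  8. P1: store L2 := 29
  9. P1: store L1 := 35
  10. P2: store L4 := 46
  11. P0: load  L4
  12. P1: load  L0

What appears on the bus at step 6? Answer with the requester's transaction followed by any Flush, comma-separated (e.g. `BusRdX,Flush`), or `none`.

  op1 P2: store L1 := 31 → I/I/M on L1; bus BusRdX; mem=60
  op2 P2: store L0 := 78 → I/I/M on L0; bus BusRdX; mem=60
  op3 P0: store L5 := 37 → M/I/I on L5; bus BusRdX; mem=10
  op4 P0: load  L3 → S/I/I on L3; bus BusRd; mem=20
  op5 P0: store L0 := 83 → M/I/I on L0; bus BusRdX Flush; mem=78
  op6 P2: load  L5 → S/I/S on L5; bus BusRd Flush; mem=37
  op7 P2: load  L2 → I/I/S on L2; bus BusRd; mem=0
  op8 P1: store L2 := 29 → I/M/I on L2; bus BusRdX; mem=0
  op9 P1: store L1 := 35 → I/M/I on L1; bus BusRdX Flush; mem=31
  op10 P2: store L4 := 46 → I/I/M on L4; bus BusRdX; mem=10
  op11 P0: load  L4 → S/I/S on L4; bus BusRd Flush; mem=46
  op12 P1: load  L0 → S/S/I on L0; bus BusRd Flush; mem=83

bus = BusRd,Flush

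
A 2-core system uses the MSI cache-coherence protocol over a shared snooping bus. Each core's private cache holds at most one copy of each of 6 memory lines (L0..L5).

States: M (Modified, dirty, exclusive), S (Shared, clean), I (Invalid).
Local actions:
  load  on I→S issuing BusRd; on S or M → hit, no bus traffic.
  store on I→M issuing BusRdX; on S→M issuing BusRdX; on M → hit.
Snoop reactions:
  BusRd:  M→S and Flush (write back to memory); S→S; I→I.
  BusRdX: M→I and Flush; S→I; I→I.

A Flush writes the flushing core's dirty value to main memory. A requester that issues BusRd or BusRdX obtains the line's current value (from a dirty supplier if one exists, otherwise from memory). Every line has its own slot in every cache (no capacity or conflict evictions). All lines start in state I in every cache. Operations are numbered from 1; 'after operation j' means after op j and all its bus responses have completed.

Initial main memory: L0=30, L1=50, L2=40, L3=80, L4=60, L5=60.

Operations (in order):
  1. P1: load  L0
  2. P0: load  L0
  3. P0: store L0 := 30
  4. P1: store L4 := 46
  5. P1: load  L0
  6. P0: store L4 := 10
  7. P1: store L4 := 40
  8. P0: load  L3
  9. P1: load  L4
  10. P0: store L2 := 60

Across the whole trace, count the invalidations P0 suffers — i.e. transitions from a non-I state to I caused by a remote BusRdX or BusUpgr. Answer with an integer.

  op1 P1: load  L0 → I/S on L0; bus BusRd; mem=30
  op2 P0: load  L0 → S/S on L0; bus BusRd; mem=30
  op3 P0: store L0 := 30 → M/I on L0; bus BusRdX; mem=30
  op4 P1: store L4 := 46 → I/M on L4; bus BusRdX; mem=60
  op5 P1: load  L0 → S/S on L0; bus BusRd Flush; mem=30
  op6 P0: store L4 := 10 → M/I on L4; bus BusRdX Flush; mem=46
  op7 P1: store L4 := 40 → I/M on L4; bus BusRdX Flush; mem=10
  op8 P0: load  L3 → S/I on L3; bus BusRd; mem=80
  op9 P1: load  L4 → I/M on L4; bus (none); mem=10
  op10 P0: store L2 := 60 → M/I on L2; bus BusRdX; mem=40

invalidations = 1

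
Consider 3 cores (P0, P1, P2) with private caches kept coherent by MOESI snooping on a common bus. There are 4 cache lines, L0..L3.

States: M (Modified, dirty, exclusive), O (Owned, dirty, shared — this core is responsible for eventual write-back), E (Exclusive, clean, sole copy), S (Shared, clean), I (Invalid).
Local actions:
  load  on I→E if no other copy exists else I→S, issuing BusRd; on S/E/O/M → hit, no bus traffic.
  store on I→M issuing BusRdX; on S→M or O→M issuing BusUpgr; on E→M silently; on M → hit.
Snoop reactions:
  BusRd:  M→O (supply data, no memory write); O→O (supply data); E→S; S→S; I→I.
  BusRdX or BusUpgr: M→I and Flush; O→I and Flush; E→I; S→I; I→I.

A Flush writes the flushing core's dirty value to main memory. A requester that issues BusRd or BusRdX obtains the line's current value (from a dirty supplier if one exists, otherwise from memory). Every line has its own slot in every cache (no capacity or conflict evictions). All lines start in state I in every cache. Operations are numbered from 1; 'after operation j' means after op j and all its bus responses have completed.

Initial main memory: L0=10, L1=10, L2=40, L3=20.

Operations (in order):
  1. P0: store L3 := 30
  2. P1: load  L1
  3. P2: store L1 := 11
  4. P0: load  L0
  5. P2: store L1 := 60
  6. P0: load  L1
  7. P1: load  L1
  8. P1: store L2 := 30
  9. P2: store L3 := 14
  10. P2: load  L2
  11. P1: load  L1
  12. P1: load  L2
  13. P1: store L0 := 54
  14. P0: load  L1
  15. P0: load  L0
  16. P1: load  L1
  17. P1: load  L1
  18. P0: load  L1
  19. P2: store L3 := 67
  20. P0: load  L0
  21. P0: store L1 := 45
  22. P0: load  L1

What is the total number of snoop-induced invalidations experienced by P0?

invalidations = 2

[1] P0: store L3 := 30 | P0:M(30), P1:I, P2:I | bus: BusRdX
[2] P1: load  L1 | P0:I, P1:E(10), P2:I | bus: BusRd
[3] P2: store L1 := 11 | P0:I, P1:I, P2:M(11) | bus: BusRdX
[4] P0: load  L0 | P0:E(10), P1:I, P2:I | bus: BusRd
[5] P2: store L1 := 60 | P0:I, P1:I, P2:M(60) | bus: none
[6] P0: load  L1 | P0:S(60), P1:I, P2:O(60) | bus: BusRd
[7] P1: load  L1 | P0:S(60), P1:S(60), P2:O(60) | bus: BusRd
[8] P1: store L2 := 30 | P0:I, P1:M(30), P2:I | bus: BusRdX
[9] P2: store L3 := 14 | P0:I, P1:I, P2:M(14) | bus: BusRdX,Flush
[10] P2: load  L2 | P0:I, P1:O(30), P2:S(30) | bus: BusRd
[11] P1: load  L1 | P0:S(60), P1:S(60), P2:O(60) | bus: none
[12] P1: load  L2 | P0:I, P1:O(30), P2:S(30) | bus: none
[13] P1: store L0 := 54 | P0:I, P1:M(54), P2:I | bus: BusRdX
[14] P0: load  L1 | P0:S(60), P1:S(60), P2:O(60) | bus: none
[15] P0: load  L0 | P0:S(54), P1:O(54), P2:I | bus: BusRd
[16] P1: load  L1 | P0:S(60), P1:S(60), P2:O(60) | bus: none
[17] P1: load  L1 | P0:S(60), P1:S(60), P2:O(60) | bus: none
[18] P0: load  L1 | P0:S(60), P1:S(60), P2:O(60) | bus: none
[19] P2: store L3 := 67 | P0:I, P1:I, P2:M(67) | bus: none
[20] P0: load  L0 | P0:S(54), P1:O(54), P2:I | bus: none
[21] P0: store L1 := 45 | P0:M(45), P1:I, P2:I | bus: BusUpgr,Flush
[22] P0: load  L1 | P0:M(45), P1:I, P2:I | bus: none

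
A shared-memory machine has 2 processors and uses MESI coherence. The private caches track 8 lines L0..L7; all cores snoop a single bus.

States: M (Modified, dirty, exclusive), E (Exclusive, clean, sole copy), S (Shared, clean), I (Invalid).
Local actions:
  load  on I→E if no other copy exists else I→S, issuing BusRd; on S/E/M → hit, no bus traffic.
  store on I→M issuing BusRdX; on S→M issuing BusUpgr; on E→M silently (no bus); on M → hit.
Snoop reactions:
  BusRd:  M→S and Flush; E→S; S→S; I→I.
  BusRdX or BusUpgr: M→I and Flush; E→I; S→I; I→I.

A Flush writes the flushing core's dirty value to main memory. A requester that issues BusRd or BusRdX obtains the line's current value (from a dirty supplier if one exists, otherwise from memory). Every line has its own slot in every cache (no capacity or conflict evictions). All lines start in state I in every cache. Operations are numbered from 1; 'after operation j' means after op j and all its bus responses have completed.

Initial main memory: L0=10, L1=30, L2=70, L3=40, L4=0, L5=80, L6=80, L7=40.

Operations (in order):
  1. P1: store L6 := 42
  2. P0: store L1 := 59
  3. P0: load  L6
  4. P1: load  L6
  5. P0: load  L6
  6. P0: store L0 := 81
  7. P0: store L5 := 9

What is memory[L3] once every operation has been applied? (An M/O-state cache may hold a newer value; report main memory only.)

step 1: P1: store L6 := 42  ⟶  IM  (L6)  txn=BusRdX  M[L6]=80
step 2: P0: store L1 := 59  ⟶  MI  (L1)  txn=BusRdX  M[L1]=30
step 3: P0: load  L6  ⟶  SS  (L6)  txn=BusRd+Flush  M[L6]=42
step 4: P1: load  L6  ⟶  SS  (L6)  txn=∅  M[L6]=42
step 5: P0: load  L6  ⟶  SS  (L6)  txn=∅  M[L6]=42
step 6: P0: store L0 := 81  ⟶  MI  (L0)  txn=BusRdX  M[L0]=10
step 7: P0: store L5 := 9  ⟶  MI  (L5)  txn=BusRdX  M[L5]=80

memory[L3] = 40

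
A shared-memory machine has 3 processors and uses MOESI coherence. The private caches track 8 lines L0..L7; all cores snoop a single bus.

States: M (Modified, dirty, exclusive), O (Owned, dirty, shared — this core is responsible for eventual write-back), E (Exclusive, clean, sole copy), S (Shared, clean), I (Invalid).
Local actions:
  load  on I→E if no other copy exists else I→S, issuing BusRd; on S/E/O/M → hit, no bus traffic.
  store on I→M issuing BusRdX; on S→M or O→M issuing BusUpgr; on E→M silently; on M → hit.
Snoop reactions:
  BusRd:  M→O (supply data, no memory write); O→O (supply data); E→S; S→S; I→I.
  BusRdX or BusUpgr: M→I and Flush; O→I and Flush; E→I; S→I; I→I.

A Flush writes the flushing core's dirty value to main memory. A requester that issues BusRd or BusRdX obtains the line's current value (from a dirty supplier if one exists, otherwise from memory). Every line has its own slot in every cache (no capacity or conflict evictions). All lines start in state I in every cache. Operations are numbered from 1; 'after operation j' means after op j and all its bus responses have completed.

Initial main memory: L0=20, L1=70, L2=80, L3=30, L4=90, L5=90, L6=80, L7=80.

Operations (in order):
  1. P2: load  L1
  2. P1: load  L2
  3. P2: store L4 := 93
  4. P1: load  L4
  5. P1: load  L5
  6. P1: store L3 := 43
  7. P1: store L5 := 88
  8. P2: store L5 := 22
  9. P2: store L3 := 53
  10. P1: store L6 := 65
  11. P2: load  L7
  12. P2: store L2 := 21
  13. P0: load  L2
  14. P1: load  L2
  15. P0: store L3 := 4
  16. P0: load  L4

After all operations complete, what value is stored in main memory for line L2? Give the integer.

memory[L2] = 80

1. P2: load  L1  bus=[BusRd]  L1: P0=I P1=I P2=E  mem[L1]=70
2. P1: load  L2  bus=[BusRd]  L2: P0=I P1=E P2=I  mem[L2]=80
3. P2: store L4 := 93  bus=[BusRdX]  L4: P0=I P1=I P2=M  mem[L4]=90
4. P1: load  L4  bus=[BusRd]  L4: P0=I P1=S P2=O  mem[L4]=90
5. P1: load  L5  bus=[BusRd]  L5: P0=I P1=E P2=I  mem[L5]=90
6. P1: store L3 := 43  bus=[BusRdX]  L3: P0=I P1=M P2=I  mem[L3]=30
7. P1: store L5 := 88  bus=[-]  L5: P0=I P1=M P2=I  mem[L5]=90
8. P2: store L5 := 22  bus=[BusRdX,Flush]  L5: P0=I P1=I P2=M  mem[L5]=88
9. P2: store L3 := 53  bus=[BusRdX,Flush]  L3: P0=I P1=I P2=M  mem[L3]=43
10. P1: store L6 := 65  bus=[BusRdX]  L6: P0=I P1=M P2=I  mem[L6]=80
11. P2: load  L7  bus=[BusRd]  L7: P0=I P1=I P2=E  mem[L7]=80
12. P2: store L2 := 21  bus=[BusRdX]  L2: P0=I P1=I P2=M  mem[L2]=80
13. P0: load  L2  bus=[BusRd]  L2: P0=S P1=I P2=O  mem[L2]=80
14. P1: load  L2  bus=[BusRd]  L2: P0=S P1=S P2=O  mem[L2]=80
15. P0: store L3 := 4  bus=[BusRdX,Flush]  L3: P0=M P1=I P2=I  mem[L3]=53
16. P0: load  L4  bus=[BusRd]  L4: P0=S P1=S P2=O  mem[L4]=90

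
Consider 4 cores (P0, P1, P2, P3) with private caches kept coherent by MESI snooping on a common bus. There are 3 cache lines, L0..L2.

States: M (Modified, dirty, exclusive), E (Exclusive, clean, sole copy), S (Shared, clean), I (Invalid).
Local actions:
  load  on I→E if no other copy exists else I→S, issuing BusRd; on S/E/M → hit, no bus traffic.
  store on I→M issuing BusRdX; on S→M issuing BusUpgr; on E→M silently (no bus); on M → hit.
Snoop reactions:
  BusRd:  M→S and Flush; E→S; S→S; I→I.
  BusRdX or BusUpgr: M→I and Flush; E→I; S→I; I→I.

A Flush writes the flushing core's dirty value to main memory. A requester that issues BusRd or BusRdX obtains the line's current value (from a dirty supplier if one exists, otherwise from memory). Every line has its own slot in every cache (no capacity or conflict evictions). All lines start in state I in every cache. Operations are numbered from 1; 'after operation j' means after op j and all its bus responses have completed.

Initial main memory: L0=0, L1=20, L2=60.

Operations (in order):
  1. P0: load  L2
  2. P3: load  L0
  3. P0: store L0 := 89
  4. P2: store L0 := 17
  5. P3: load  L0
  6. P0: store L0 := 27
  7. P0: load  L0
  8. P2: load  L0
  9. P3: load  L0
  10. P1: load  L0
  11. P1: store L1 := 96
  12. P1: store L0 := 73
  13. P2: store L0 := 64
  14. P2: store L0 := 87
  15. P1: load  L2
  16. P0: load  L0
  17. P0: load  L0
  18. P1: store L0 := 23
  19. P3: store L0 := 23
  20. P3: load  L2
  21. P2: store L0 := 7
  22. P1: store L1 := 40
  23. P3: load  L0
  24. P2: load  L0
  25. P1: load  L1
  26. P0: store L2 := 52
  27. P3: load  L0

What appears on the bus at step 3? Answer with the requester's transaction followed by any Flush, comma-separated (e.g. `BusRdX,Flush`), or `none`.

bus = BusRdX

step 1: P0: load  L2  ⟶  EIII  (L2)  txn=BusRd  M[L2]=60
step 2: P3: load  L0  ⟶  IIIE  (L0)  txn=BusRd  M[L0]=0
step 3: P0: store L0 := 89  ⟶  MIII  (L0)  txn=BusRdX  M[L0]=0
step 4: P2: store L0 := 17  ⟶  IIMI  (L0)  txn=BusRdX+Flush  M[L0]=89
step 5: P3: load  L0  ⟶  IISS  (L0)  txn=BusRd+Flush  M[L0]=17
step 6: P0: store L0 := 27  ⟶  MIII  (L0)  txn=BusRdX  M[L0]=17
step 7: P0: load  L0  ⟶  MIII  (L0)  txn=∅  M[L0]=17
step 8: P2: load  L0  ⟶  SISI  (L0)  txn=BusRd+Flush  M[L0]=27
step 9: P3: load  L0  ⟶  SISS  (L0)  txn=BusRd  M[L0]=27
step 10: P1: load  L0  ⟶  SSSS  (L0)  txn=BusRd  M[L0]=27
step 11: P1: store L1 := 96  ⟶  IMII  (L1)  txn=BusRdX  M[L1]=20
step 12: P1: store L0 := 73  ⟶  IMII  (L0)  txn=BusUpgr  M[L0]=27
step 13: P2: store L0 := 64  ⟶  IIMI  (L0)  txn=BusRdX+Flush  M[L0]=73
step 14: P2: store L0 := 87  ⟶  IIMI  (L0)  txn=∅  M[L0]=73
step 15: P1: load  L2  ⟶  SSII  (L2)  txn=BusRd  M[L2]=60
step 16: P0: load  L0  ⟶  SISI  (L0)  txn=BusRd+Flush  M[L0]=87
step 17: P0: load  L0  ⟶  SISI  (L0)  txn=∅  M[L0]=87
step 18: P1: store L0 := 23  ⟶  IMII  (L0)  txn=BusRdX  M[L0]=87
step 19: P3: store L0 := 23  ⟶  IIIM  (L0)  txn=BusRdX+Flush  M[L0]=23
step 20: P3: load  L2  ⟶  SSIS  (L2)  txn=BusRd  M[L2]=60
step 21: P2: store L0 := 7  ⟶  IIMI  (L0)  txn=BusRdX+Flush  M[L0]=23
step 22: P1: store L1 := 40  ⟶  IMII  (L1)  txn=∅  M[L1]=20
step 23: P3: load  L0  ⟶  IISS  (L0)  txn=BusRd+Flush  M[L0]=7
step 24: P2: load  L0  ⟶  IISS  (L0)  txn=∅  M[L0]=7
step 25: P1: load  L1  ⟶  IMII  (L1)  txn=∅  M[L1]=20
step 26: P0: store L2 := 52  ⟶  MIII  (L2)  txn=BusUpgr  M[L2]=60
step 27: P3: load  L0  ⟶  IISS  (L0)  txn=∅  M[L0]=7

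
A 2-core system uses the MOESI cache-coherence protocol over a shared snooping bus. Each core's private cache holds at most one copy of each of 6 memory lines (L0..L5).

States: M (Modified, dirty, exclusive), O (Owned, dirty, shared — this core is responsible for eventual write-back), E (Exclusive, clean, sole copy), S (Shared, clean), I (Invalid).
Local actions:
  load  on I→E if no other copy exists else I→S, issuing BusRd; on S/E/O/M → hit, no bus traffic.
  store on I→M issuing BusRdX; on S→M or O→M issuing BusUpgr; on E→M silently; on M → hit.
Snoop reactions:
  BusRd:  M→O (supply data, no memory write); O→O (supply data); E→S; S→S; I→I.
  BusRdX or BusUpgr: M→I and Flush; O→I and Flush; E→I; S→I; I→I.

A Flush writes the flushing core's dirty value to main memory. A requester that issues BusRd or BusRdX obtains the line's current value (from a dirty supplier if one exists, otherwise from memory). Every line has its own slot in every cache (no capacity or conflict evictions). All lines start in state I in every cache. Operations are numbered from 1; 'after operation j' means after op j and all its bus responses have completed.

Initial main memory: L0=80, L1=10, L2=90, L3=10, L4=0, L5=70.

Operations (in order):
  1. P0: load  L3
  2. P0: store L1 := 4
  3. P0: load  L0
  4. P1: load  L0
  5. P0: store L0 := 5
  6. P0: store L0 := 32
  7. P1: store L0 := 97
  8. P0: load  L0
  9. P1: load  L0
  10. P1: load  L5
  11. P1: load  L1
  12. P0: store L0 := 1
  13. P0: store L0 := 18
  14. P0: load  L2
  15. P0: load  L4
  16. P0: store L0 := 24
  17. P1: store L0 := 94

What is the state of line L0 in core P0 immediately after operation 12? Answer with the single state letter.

state = M

1. P0: load  L3  bus=[BusRd]  L3: P0=E P1=I  mem[L3]=10
2. P0: store L1 := 4  bus=[BusRdX]  L1: P0=M P1=I  mem[L1]=10
3. P0: load  L0  bus=[BusRd]  L0: P0=E P1=I  mem[L0]=80
4. P1: load  L0  bus=[BusRd]  L0: P0=S P1=S  mem[L0]=80
5. P0: store L0 := 5  bus=[BusUpgr]  L0: P0=M P1=I  mem[L0]=80
6. P0: store L0 := 32  bus=[-]  L0: P0=M P1=I  mem[L0]=80
7. P1: store L0 := 97  bus=[BusRdX,Flush]  L0: P0=I P1=M  mem[L0]=32
8. P0: load  L0  bus=[BusRd]  L0: P0=S P1=O  mem[L0]=32
9. P1: load  L0  bus=[-]  L0: P0=S P1=O  mem[L0]=32
10. P1: load  L5  bus=[BusRd]  L5: P0=I P1=E  mem[L5]=70
11. P1: load  L1  bus=[BusRd]  L1: P0=O P1=S  mem[L1]=10
12. P0: store L0 := 1  bus=[BusUpgr,Flush]  L0: P0=M P1=I  mem[L0]=97
13. P0: store L0 := 18  bus=[-]  L0: P0=M P1=I  mem[L0]=97
14. P0: load  L2  bus=[BusRd]  L2: P0=E P1=I  mem[L2]=90
15. P0: load  L4  bus=[BusRd]  L4: P0=E P1=I  mem[L4]=0
16. P0: store L0 := 24  bus=[-]  L0: P0=M P1=I  mem[L0]=97
17. P1: store L0 := 94  bus=[BusRdX,Flush]  L0: P0=I P1=M  mem[L0]=24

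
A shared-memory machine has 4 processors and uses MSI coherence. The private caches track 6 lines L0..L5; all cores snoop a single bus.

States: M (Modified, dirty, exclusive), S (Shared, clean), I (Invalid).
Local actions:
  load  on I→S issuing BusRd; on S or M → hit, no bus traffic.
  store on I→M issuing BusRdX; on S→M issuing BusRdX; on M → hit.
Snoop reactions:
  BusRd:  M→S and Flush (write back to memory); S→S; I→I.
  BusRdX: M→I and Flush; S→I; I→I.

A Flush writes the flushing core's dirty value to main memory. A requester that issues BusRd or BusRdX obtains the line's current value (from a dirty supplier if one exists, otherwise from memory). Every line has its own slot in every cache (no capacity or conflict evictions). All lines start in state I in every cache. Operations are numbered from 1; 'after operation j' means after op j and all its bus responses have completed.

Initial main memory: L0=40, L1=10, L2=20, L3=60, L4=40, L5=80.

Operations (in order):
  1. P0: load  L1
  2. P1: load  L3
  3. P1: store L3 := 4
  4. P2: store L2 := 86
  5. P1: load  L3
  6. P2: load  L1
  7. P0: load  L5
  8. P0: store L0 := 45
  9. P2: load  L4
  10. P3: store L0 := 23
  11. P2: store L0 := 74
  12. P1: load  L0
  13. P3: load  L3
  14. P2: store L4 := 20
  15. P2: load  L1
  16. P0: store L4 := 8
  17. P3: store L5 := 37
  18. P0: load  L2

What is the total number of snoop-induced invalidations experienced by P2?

  op1 P0: load  L1 → S/I/I/I on L1; bus BusRd; mem=10
  op2 P1: load  L3 → I/S/I/I on L3; bus BusRd; mem=60
  op3 P1: store L3 := 4 → I/M/I/I on L3; bus BusRdX; mem=60
  op4 P2: store L2 := 86 → I/I/M/I on L2; bus BusRdX; mem=20
  op5 P1: load  L3 → I/M/I/I on L3; bus (none); mem=60
  op6 P2: load  L1 → S/I/S/I on L1; bus BusRd; mem=10
  op7 P0: load  L5 → S/I/I/I on L5; bus BusRd; mem=80
  op8 P0: store L0 := 45 → M/I/I/I on L0; bus BusRdX; mem=40
  op9 P2: load  L4 → I/I/S/I on L4; bus BusRd; mem=40
  op10 P3: store L0 := 23 → I/I/I/M on L0; bus BusRdX Flush; mem=45
  op11 P2: store L0 := 74 → I/I/M/I on L0; bus BusRdX Flush; mem=23
  op12 P1: load  L0 → I/S/S/I on L0; bus BusRd Flush; mem=74
  op13 P3: load  L3 → I/S/I/S on L3; bus BusRd Flush; mem=4
  op14 P2: store L4 := 20 → I/I/M/I on L4; bus BusRdX; mem=40
  op15 P2: load  L1 → S/I/S/I on L1; bus (none); mem=10
  op16 P0: store L4 := 8 → M/I/I/I on L4; bus BusRdX Flush; mem=20
  op17 P3: store L5 := 37 → I/I/I/M on L5; bus BusRdX; mem=80
  op18 P0: load  L2 → S/I/S/I on L2; bus BusRd Flush; mem=86

invalidations = 1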